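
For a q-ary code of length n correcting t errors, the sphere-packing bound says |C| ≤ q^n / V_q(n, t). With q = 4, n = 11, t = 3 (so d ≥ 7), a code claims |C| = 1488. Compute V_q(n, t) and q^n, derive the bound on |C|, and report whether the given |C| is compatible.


V_q(n, t) = 4984, q^n = 4194304, Hamming bound = 841, |C| = 1488 > bound (violated).

Step 1: Compute V_q(n, t) = Σ_{j=0}^3 C(n, j) (q−1)^j.
  j = 0: C(11,0)·(3)^0 = 1·1 = 1.
  j = 1: C(11,1)·(3)^1 = 11·3 = 33.
  j = 2: C(11,2)·(3)^2 = 55·9 = 495.
  j = 3: C(11,3)·(3)^3 = 165·27 = 4455.
  V_q(n, t) = 1 + 33 + 495 + 4455 = 4984.
Step 2: q^n = 4^11 = 4194304.
Step 3: Hamming bound ⌊q^n / V_q(n,t)⌋ = ⌊4194304/4984⌋ = 841.
Step 4: Compare |C| = 1488 to 841: violated.
The claimed |C| lies above the Hamming bound, so no 4-ary code of length 11 with d ≥ 7 can have 1488 codewords.


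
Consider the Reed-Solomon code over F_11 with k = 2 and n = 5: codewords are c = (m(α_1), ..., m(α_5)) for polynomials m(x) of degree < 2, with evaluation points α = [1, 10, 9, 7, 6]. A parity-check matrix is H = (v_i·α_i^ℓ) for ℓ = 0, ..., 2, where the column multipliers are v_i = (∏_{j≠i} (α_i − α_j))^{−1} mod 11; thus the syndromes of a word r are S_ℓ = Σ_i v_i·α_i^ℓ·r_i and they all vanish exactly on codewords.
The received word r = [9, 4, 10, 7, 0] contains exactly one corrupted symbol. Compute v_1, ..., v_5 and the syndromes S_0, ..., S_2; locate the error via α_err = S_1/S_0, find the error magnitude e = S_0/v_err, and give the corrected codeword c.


S = (1, 10, 1), error at position 2, error magnitude e = 9, c = [9, 6, 10, 7, 0].

Step 1: column multipliers v_i = (∏_{j≠i}(α_i − α_j))^{−1} mod 11.
  i = 1 (α = 1): (1−10)(1−9)(1−7)(1−6) = (−9)·(−8)·(−6)·(−5) = 2160 ≡ 4, so v_1 = 4^{−1} = 3 (mod 11).
  i = 2 (α = 10): (10−1)(10−9)(10−7)(10−6) = 9·1·3·4 = 108 ≡ 9, so v_2 = 9^{−1} = 5 (mod 11).
  i = 3 (α = 9): (9−1)(9−10)(9−7)(9−6) = 8·(−1)·2·3 = −48 ≡ 7, so v_3 = 7^{−1} = 8 (mod 11).
  i = 4 (α = 7): (7−1)(7−10)(7−9)(7−6) = 6·(−3)·(−2)·1 = 36 ≡ 3, so v_4 = 3^{−1} = 4 (mod 11).
  i = 5 (α = 6): (6−1)(6−10)(6−9)(6−7) = 5·(−4)·(−3)·(−1) = −60 ≡ 6, so v_5 = 6^{−1} = 2 (mod 11).
  v = [3, 5, 8, 4, 2].
Step 2: syndromes of r = [9, 4, 10, 7, 0] (all sums mod 11).
  S_0 = Σ v_i r_i = 3·9 + 5·4 + 8·10 + 4·7 + 2·0 = 155 ≡ 1.
  S_1 = Σ v_i α_i r_i = 3·1·9 + 5·10·4 + 8·9·10 + 4·7·7 + 2·6·0 = 1143 ≡ 10.
  α_i^2 mod 11 = [1, 1, 4, 5, 3].
  S_2 = Σ v_i α_i^2 r_i = 3·1·9 + 5·1·4 + 8·4·10 + 4·5·7 + 2·3·0 = 507 ≡ 1.
  S = (1, 10, 1) ≠ 0, so r is not a codeword (an error is present).
Step 3: locate the error. For a single error e at position i, S_ℓ = v_i·e·α_i^ℓ, so α_err = S_1/S_0.
  S_0^{−1} = 1^{−1} = 1 (mod 11), so α_err = 10·1 = 10 ≡ 10 = α_2. Error position i = 2.
  Consistency check: S_2/S_1 = 1·10 = 10 ≡ 10 = α_err ✓ (single-error assumption holds).
Step 4: error magnitude e = S_0/v_2 = S_0·∏_{j≠2}(α_2 − α_j) = 1·9 = 9 ≡ 9 (mod 11).
Step 5: correct position 2: c_2 = r_2 − e = 4 − 9 ≡ 6 (mod 11). Hence c = [9, 6, 10, 7, 0].
  Check: interpolating c through the α_i gives m(x) = 2 + 7·x (degree < 2) with m(α_i) = c_i for every i, so c is indeed a codeword.


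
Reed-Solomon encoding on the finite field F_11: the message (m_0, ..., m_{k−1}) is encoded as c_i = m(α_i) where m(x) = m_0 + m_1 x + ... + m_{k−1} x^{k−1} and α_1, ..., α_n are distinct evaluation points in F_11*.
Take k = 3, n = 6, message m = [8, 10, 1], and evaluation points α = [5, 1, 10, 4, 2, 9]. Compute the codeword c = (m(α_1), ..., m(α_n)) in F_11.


c = [6, 8, 10, 9, 10, 3]

Message polynomial: m(x) = 8 + 10·x + 1·x^2 (mod 11).
For each evaluation point α_i, compute m(α_i) mod 11:
  α_1 = 5: Horner steps 1 → 4 → 6, so m(5) = 6.
  α_2 = 1: Horner steps 1 → 0 → 8, so m(1) = 8.
  α_3 = 10: Horner steps 1 → 9 → 10, so m(10) = 10.
  α_4 = 4: Horner steps 1 → 3 → 9, so m(4) = 9.
  α_5 = 2: Horner steps 1 → 1 → 10, so m(2) = 10.
  α_6 = 9: Horner steps 1 → 8 → 3, so m(9) = 3.
Codeword c = [6, 8, 10, 9, 10, 3] ∈ F_11^6.


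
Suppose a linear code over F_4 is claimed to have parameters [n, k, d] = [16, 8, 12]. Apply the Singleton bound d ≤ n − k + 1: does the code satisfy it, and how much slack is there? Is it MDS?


Singleton RHS = n − k + 1 = 9, slack = -3, bound violated (no such code; not MDS).

Singleton bound: d ≤ n − k + 1.
Here n = 16, k = 8, so n − k + 1 = 9.
Given d = 12, check d ≤ 9: NO.
Slack = (n − k + 1) − d = -3.
The slack is negative: d = 12 exceeds n − k + 1 = 9 by 3, so the Singleton bound is violated and no linear [16, 8, 12]_4 code can exist. In particular it is not MDS (MDS requires d = n − k + 1 exactly).
Description: the claimed parameters are [16, 8, 12]_4; such a code would be impossible (violates the Singleton bound).


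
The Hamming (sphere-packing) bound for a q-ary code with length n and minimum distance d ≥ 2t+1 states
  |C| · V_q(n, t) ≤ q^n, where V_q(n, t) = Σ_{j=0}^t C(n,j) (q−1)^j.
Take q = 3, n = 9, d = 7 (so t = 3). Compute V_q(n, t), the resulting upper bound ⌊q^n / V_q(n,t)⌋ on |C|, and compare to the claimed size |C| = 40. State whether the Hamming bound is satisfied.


V_q(n, t) = 835, q^n = 19683, Hamming bound = 23, |C| = 40 > bound (violated).

Step 1: Compute V_q(n, t) = Σ_{j=0}^3 C(n, j) (q−1)^j.
  j = 0: C(9,0)·(2)^0 = 1·1 = 1.
  j = 1: C(9,1)·(2)^1 = 9·2 = 18.
  j = 2: C(9,2)·(2)^2 = 36·4 = 144.
  j = 3: C(9,3)·(2)^3 = 84·8 = 672.
  V_q(n, t) = 1 + 18 + 144 + 672 = 835.
Step 2: q^n = 3^9 = 19683.
Step 3: Hamming bound ⌊q^n / V_q(n,t)⌋ = ⌊19683/835⌋ = 23.
Step 4: Compare |C| = 40 to 23: violated.
The claimed |C| lies above the Hamming bound, so no 3-ary code of length 9 with d ≥ 7 can have 40 codewords.


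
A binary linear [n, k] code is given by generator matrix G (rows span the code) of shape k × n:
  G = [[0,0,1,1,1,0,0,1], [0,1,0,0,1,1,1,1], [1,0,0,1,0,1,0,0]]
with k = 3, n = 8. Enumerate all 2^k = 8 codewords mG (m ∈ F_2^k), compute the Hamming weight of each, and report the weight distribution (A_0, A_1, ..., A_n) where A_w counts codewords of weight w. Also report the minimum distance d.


Weight distribution: A_0 = 1, A_3 = 1, A_4 = 2, A_5 = 3, A_6 = 1. Minimum distance d = 3.

Enumerate all 2^3 = 8 messages m ∈ F_2^3.
For each, compute codeword c = mG in F_2^8, then tally its weight.
  m = 000 → c = 00000000, weight = 0.
  m = 100 → c = 00111001, weight = 4.
  m = 010 → c = 01001111, weight = 5.
  m = 110 → c = 01110110, weight = 5.
  m = 001 → c = 10010100, weight = 3.
  m = 101 → c = 10101101, weight = 5.
  m = 011 → c = 11011011, weight = 6.
  m = 111 → c = 11100010, weight = 4.
Tally weights:
  weight 0: 1 codewords.
  weight 3: 1 codewords.
  weight 4: 2 codewords.
  weight 5: 3 codewords.
  weight 6: 1 codewords.
Minimum distance d = smallest w > 0 with A_w > 0 = 3.
Sanity: Σ A_w = 8 = 2^3 = 8 ✓.


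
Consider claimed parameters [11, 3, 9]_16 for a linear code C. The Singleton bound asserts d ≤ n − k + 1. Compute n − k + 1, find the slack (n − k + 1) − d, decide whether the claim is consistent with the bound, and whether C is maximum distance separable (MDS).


Singleton RHS = n − k + 1 = 9, slack = 0, bound satisfied, MDS.

Singleton bound: d ≤ n − k + 1.
Here n = 11, k = 3, so n − k + 1 = 9.
Given d = 9, check d ≤ 9: YES.
Slack = (n − k + 1) − d = 0.
The code is MDS (slack = 0).
Description: the claimed parameters are [11, 3, 9]_16; such a code would be MDS (meets Singleton bound).


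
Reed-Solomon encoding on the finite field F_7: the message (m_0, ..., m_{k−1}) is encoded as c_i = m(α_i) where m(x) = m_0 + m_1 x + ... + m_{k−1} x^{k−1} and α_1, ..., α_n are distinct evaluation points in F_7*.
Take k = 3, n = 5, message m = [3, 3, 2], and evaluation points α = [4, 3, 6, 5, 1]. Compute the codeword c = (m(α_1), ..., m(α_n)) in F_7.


c = [5, 2, 2, 5, 1]

Message polynomial: m(x) = 3 + 3·x + 2·x^2 (mod 7).
For each evaluation point α_i, compute m(α_i) mod 7:
  α_1 = 4: Horner steps 2 → 4 → 5, so m(4) = 5.
  α_2 = 3: Horner steps 2 → 2 → 2, so m(3) = 2.
  α_3 = 6: Horner steps 2 → 1 → 2, so m(6) = 2.
  α_4 = 5: Horner steps 2 → 6 → 5, so m(5) = 5.
  α_5 = 1: Horner steps 2 → 5 → 1, so m(1) = 1.
Codeword c = [5, 2, 2, 5, 1] ∈ F_7^5.


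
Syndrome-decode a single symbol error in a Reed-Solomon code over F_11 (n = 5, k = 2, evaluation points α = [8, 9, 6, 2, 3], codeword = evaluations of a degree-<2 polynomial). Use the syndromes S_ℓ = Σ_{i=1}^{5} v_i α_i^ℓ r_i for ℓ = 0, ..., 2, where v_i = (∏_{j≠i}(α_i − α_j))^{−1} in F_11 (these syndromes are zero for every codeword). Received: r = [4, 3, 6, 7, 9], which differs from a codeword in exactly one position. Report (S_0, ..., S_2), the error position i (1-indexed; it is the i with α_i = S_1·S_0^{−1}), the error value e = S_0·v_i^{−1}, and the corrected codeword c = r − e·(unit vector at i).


S = (10, 9, 7), error at position 4, error magnitude e = 8, c = [4, 3, 6, 10, 9].

Step 1: column multipliers v_i = (∏_{j≠i}(α_i − α_j))^{−1} mod 11.
  i = 1 (α = 8): (8−9)(8−6)(8−2)(8−3) = (−1)·2·6·5 = −60 ≡ 6, so v_1 = 6^{−1} = 2 (mod 11).
  i = 2 (α = 9): (9−8)(9−6)(9−2)(9−3) = 1·3·7·6 = 126 ≡ 5, so v_2 = 5^{−1} = 9 (mod 11).
  i = 3 (α = 6): (6−8)(6−9)(6−2)(6−3) = (−2)·(−3)·4·3 = 72 ≡ 6, so v_3 = 6^{−1} = 2 (mod 11).
  i = 4 (α = 2): (2−8)(2−9)(2−6)(2−3) = (−6)·(−7)·(−4)·(−1) = 168 ≡ 3, so v_4 = 3^{−1} = 4 (mod 11).
  i = 5 (α = 3): (3−8)(3−9)(3−6)(3−2) = (−5)·(−6)·(−3)·1 = −90 ≡ 9, so v_5 = 9^{−1} = 5 (mod 11).
  v = [2, 9, 2, 4, 5].
Step 2: syndromes of r = [4, 3, 6, 7, 9] (all sums mod 11).
  S_0 = Σ v_i r_i = 2·4 + 9·3 + 2·6 + 4·7 + 5·9 = 120 ≡ 10.
  S_1 = Σ v_i α_i r_i = 2·8·4 + 9·9·3 + 2·6·6 + 4·2·7 + 5·3·9 = 570 ≡ 9.
  α_i^2 mod 11 = [9, 4, 3, 4, 9].
  S_2 = Σ v_i α_i^2 r_i = 2·9·4 + 9·4·3 + 2·3·6 + 4·4·7 + 5·9·9 = 733 ≡ 7.
  S = (10, 9, 7) ≠ 0, so r is not a codeword (an error is present).
Step 3: locate the error. For a single error e at position i, S_ℓ = v_i·e·α_i^ℓ, so α_err = S_1/S_0.
  S_0^{−1} = 10^{−1} = 10 (mod 11), so α_err = 9·10 = 90 ≡ 2 = α_4. Error position i = 4.
  Consistency check: S_2/S_1 = 7·5 = 35 ≡ 2 = α_err ✓ (single-error assumption holds).
Step 4: error magnitude e = S_0/v_4 = S_0·∏_{j≠4}(α_4 − α_j) = 10·3 = 30 ≡ 8 (mod 11).
Step 5: correct position 4: c_4 = r_4 − e = 7 − 8 ≡ 10 (mod 11). Hence c = [4, 3, 6, 10, 9].
  Check: interpolating c through the α_i gives m(x) = 1 + 10·x (degree < 2) with m(α_i) = c_i for every i, so c is indeed a codeword.


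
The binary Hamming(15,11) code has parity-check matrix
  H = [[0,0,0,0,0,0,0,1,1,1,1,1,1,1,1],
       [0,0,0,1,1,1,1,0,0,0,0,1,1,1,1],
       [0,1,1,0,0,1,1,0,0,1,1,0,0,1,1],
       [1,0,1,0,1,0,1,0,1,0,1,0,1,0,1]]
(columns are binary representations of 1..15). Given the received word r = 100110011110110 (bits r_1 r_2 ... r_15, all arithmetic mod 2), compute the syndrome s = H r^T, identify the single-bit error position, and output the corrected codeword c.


s = (0, 0, 1, 1)^T, error position = 3, corrected codeword c = 101110011110110

Compute s = H r^T mod 2 one row at a time:
  s_1 = 1 + 1 + 1 + 1 + 0 + 1 + 1 + 0 = 6 ≡ 0 (mod 2).
  s_2 = 1 + 1 + 0 + 0 + 0 + 1 + 1 + 0 = 4 ≡ 0 (mod 2).
  s_3 = 0 + 0 + 0 + 0 + 1 + 1 + 1 + 0 = 3 ≡ 1 (mod 2).
  s_4 = 1 + 0 + 1 + 0 + 1 + 1 + 1 + 0 = 5 ≡ 1 (mod 2).
s = (0, 0, 1, 1)^T — this equals column 3 of H (binary 0011), so error is at position 3.
Correct: flip bit 3 of r = 100110011110110 to get c = 101110011110110.


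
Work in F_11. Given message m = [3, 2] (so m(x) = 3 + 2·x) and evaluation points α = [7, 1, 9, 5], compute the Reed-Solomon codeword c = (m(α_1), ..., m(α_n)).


c = [6, 5, 10, 2]

Message polynomial: m(x) = 3 + 2·x (mod 11).
For each evaluation point α_i, compute m(α_i) mod 11:
  α_1 = 7: Horner steps 2 → 6, so m(7) = 6.
  α_2 = 1: Horner steps 2 → 5, so m(1) = 5.
  α_3 = 9: Horner steps 2 → 10, so m(9) = 10.
  α_4 = 5: Horner steps 2 → 2, so m(5) = 2.
Codeword c = [6, 5, 10, 2] ∈ F_11^4.


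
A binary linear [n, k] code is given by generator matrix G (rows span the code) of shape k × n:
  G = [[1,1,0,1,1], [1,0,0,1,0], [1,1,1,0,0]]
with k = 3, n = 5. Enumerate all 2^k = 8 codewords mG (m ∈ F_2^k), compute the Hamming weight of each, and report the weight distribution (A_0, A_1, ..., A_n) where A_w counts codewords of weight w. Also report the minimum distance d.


Weight distribution: A_0 = 1, A_2 = 2, A_3 = 4, A_4 = 1. Minimum distance d = 2.

Enumerate all 2^3 = 8 messages m ∈ F_2^3.
For each, compute codeword c = mG in F_2^5, then tally its weight.
  m = 000 → c = 00000, weight = 0.
  m = 100 → c = 11011, weight = 4.
  m = 010 → c = 10010, weight = 2.
  m = 110 → c = 01001, weight = 2.
  m = 001 → c = 11100, weight = 3.
  m = 101 → c = 00111, weight = 3.
  m = 011 → c = 01110, weight = 3.
  m = 111 → c = 10101, weight = 3.
Tally weights:
  weight 0: 1 codewords.
  weight 2: 2 codewords.
  weight 3: 4 codewords.
  weight 4: 1 codewords.
Minimum distance d = smallest w > 0 with A_w > 0 = 2.
Sanity: Σ A_w = 8 = 2^3 = 8 ✓.


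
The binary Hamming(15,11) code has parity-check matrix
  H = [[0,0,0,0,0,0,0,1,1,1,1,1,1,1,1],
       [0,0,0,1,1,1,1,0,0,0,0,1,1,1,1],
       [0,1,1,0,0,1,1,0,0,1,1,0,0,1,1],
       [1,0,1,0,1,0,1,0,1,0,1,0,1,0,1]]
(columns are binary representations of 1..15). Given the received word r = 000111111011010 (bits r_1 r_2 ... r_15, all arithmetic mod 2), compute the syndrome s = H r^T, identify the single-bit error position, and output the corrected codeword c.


s = (1, 0, 0, 0)^T, error position = 8, corrected codeword c = 000111101011010

Compute s = H r^T mod 2 one row at a time:
  s_1 = 1 + 1 + 0 + 1 + 1 + 0 + 1 + 0 = 5 ≡ 1 (mod 2).
  s_2 = 1 + 1 + 1 + 1 + 1 + 0 + 1 + 0 = 6 ≡ 0 (mod 2).
  s_3 = 0 + 0 + 1 + 1 + 0 + 1 + 1 + 0 = 4 ≡ 0 (mod 2).
  s_4 = 0 + 0 + 1 + 1 + 1 + 1 + 0 + 0 = 4 ≡ 0 (mod 2).
s = (1, 0, 0, 0)^T — this equals column 8 of H (binary 1000), so error is at position 8.
Correct: flip bit 8 of r = 000111111011010 to get c = 000111101011010.


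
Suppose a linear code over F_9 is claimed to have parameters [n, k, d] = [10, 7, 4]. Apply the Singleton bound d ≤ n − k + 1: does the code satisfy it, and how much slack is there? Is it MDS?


Singleton RHS = n − k + 1 = 4, slack = 0, bound satisfied, MDS.

Singleton bound: d ≤ n − k + 1.
Here n = 10, k = 7, so n − k + 1 = 4.
Given d = 4, check d ≤ 4: YES.
Slack = (n − k + 1) − d = 0.
The code is MDS (slack = 0).
Description: the claimed parameters are [10, 7, 4]_9; such a code would be MDS (meets Singleton bound).


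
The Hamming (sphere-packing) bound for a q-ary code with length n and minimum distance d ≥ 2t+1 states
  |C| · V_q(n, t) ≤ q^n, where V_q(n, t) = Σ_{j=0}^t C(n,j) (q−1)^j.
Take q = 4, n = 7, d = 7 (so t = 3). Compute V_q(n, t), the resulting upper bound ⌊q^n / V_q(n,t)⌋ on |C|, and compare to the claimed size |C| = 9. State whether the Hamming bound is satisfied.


V_q(n, t) = 1156, q^n = 16384, Hamming bound = 14, |C| = 9 ≤ bound (satisfied).

Step 1: Compute V_q(n, t) = Σ_{j=0}^3 C(n, j) (q−1)^j.
  j = 0: C(7,0)·(3)^0 = 1·1 = 1.
  j = 1: C(7,1)·(3)^1 = 7·3 = 21.
  j = 2: C(7,2)·(3)^2 = 21·9 = 189.
  j = 3: C(7,3)·(3)^3 = 35·27 = 945.
  V_q(n, t) = 1 + 21 + 189 + 945 = 1156.
Step 2: q^n = 4^7 = 16384.
Step 3: Hamming bound ⌊q^n / V_q(n,t)⌋ = ⌊16384/1156⌋ = 14.
Step 4: Compare |C| = 9 to 14: satisfied.
The claimed |C| lies below the Hamming bound.


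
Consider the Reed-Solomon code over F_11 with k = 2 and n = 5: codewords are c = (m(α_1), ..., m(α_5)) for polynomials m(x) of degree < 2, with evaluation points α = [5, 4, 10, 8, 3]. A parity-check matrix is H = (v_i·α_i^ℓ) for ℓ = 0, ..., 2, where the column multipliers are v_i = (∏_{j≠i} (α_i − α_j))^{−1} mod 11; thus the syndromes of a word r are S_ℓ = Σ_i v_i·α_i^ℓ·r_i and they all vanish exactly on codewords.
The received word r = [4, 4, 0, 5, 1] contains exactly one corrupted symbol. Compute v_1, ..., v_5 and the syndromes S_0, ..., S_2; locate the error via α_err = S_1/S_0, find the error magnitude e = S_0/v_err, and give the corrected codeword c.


S = (1, 5, 3), error at position 1, error magnitude e = 8, c = [7, 4, 0, 5, 1].

Step 1: column multipliers v_i = (∏_{j≠i}(α_i − α_j))^{−1} mod 11.
  i = 1 (α = 5): (5−4)(5−10)(5−8)(5−3) = 1·(−5)·(−3)·2 = 30 ≡ 8, so v_1 = 8^{−1} = 7 (mod 11).
  i = 2 (α = 4): (4−5)(4−10)(4−8)(4−3) = (−1)·(−6)·(−4)·1 = −24 ≡ 9, so v_2 = 9^{−1} = 5 (mod 11).
  i = 3 (α = 10): (10−5)(10−4)(10−8)(10−3) = 5·6·2·7 = 420 ≡ 2, so v_3 = 2^{−1} = 6 (mod 11).
  i = 4 (α = 8): (8−5)(8−4)(8−10)(8−3) = 3·4·(−2)·5 = −120 ≡ 1, so v_4 = 1^{−1} = 1 (mod 11).
  i = 5 (α = 3): (3−5)(3−4)(3−10)(3−8) = (−2)·(−1)·(−7)·(−5) = 70 ≡ 4, so v_5 = 4^{−1} = 3 (mod 11).
  v = [7, 5, 6, 1, 3].
Step 2: syndromes of r = [4, 4, 0, 5, 1] (all sums mod 11).
  S_0 = Σ v_i r_i = 7·4 + 5·4 + 6·0 + 1·5 + 3·1 = 56 ≡ 1.
  S_1 = Σ v_i α_i r_i = 7·5·4 + 5·4·4 + 6·10·0 + 1·8·5 + 3·3·1 = 269 ≡ 5.
  α_i^2 mod 11 = [3, 5, 1, 9, 9].
  S_2 = Σ v_i α_i^2 r_i = 7·3·4 + 5·5·4 + 6·1·0 + 1·9·5 + 3·9·1 = 256 ≡ 3.
  S = (1, 5, 3) ≠ 0, so r is not a codeword (an error is present).
Step 3: locate the error. For a single error e at position i, S_ℓ = v_i·e·α_i^ℓ, so α_err = S_1/S_0.
  S_0^{−1} = 1^{−1} = 1 (mod 11), so α_err = 5·1 = 5 ≡ 5 = α_1. Error position i = 1.
  Consistency check: S_2/S_1 = 3·9 = 27 ≡ 5 = α_err ✓ (single-error assumption holds).
Step 4: error magnitude e = S_0/v_1 = S_0·∏_{j≠1}(α_1 − α_j) = 1·8 = 8 ≡ 8 (mod 11).
Step 5: correct position 1: c_1 = r_1 − e = 4 − 8 ≡ 7 (mod 11). Hence c = [7, 4, 0, 5, 1].
  Check: interpolating c through the α_i gives m(x) = 3 + 3·x (degree < 2) with m(α_i) = c_i for every i, so c is indeed a codeword.


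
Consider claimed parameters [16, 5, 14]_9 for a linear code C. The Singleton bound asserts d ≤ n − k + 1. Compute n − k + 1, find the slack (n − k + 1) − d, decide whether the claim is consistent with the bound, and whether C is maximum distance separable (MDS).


Singleton RHS = n − k + 1 = 12, slack = -2, bound violated (no such code; not MDS).

Singleton bound: d ≤ n − k + 1.
Here n = 16, k = 5, so n − k + 1 = 12.
Given d = 14, check d ≤ 12: NO.
Slack = (n − k + 1) − d = -2.
The slack is negative: d = 14 exceeds n − k + 1 = 12 by 2, so the Singleton bound is violated and no linear [16, 5, 14]_9 code can exist. In particular it is not MDS (MDS requires d = n − k + 1 exactly).
Description: the claimed parameters are [16, 5, 14]_9; such a code would be impossible (violates the Singleton bound).


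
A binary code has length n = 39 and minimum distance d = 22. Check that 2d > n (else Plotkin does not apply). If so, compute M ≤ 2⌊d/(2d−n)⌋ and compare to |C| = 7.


Plotkin bound M ≤ 8; given |C| = 7 ≤ bound (satisfied).

Check applicability: 2d = 44, n = 39.
2d − n = 5 > 0, so Plotkin applies.
Compute d/(2d−n) = 22/5 ≈ 4.4000.
⌊d/(2d−n)⌋ = 4.
Plotkin bound: M ≤ 2·4 = 8.
Given |C| = 7, check: satisfied.
This |C| is below the Plotkin bound.


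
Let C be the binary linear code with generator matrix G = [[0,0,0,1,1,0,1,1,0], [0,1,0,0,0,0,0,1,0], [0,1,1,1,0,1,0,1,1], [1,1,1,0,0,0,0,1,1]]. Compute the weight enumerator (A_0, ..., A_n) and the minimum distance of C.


Weight distribution: A_0 = 1, A_2 = 1, A_3 = 2, A_4 = 3, A_5 = 4, A_6 = 3, A_7 = 2. Minimum distance d = 2.

Enumerate all 2^4 = 16 messages m ∈ F_2^4.
For each, compute codeword c = mG in F_2^9, then tally its weight.
  m = 0000 → c = 000000000, weight = 0.
  m = 1000 → c = 000110110, weight = 4.
  m = 0100 → c = 010000010, weight = 2.
  m = 1100 → c = 010110100, weight = 4.
  m = 0010 → c = 011101011, weight = 6.
  m = 1010 → c = 011011101, weight = 6.
  m = 0110 → c = 001101001, weight = 4.
  m = 1110 → c = 001011111, weight = 6.
  m = 0001 → c = 111000011, weight = 5.
  m = 1001 → c = 111110101, weight = 7.
  m = 0101 → c = 101000001, weight = 3.
  m = 1101 → c = 101110111, weight = 7.
  m = 0011 → c = 100101000, weight = 3.
  m = 1011 → c = 100011110, weight = 5.
  m = 0111 → c = 110101010, weight = 5.
  m = 1111 → c = 110011100, weight = 5.
Tally weights:
  weight 0: 1 codewords.
  weight 2: 1 codewords.
  weight 3: 2 codewords.
  weight 4: 3 codewords.
  weight 5: 4 codewords.
  weight 6: 3 codewords.
  weight 7: 2 codewords.
Minimum distance d = smallest w > 0 with A_w > 0 = 2.
Sanity: Σ A_w = 16 = 2^4 = 16 ✓.


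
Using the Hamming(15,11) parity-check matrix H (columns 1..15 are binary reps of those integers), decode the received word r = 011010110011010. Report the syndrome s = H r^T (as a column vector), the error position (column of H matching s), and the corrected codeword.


s = (0, 0, 1, 0)^T, error position = 2, corrected codeword c = 001010110011010

Compute s = H r^T mod 2 one row at a time:
  s_1 = 1 + 0 + 0 + 1 + 1 + 0 + 1 + 0 = 4 ≡ 0 (mod 2).
  s_2 = 0 + 1 + 0 + 1 + 1 + 0 + 1 + 0 = 4 ≡ 0 (mod 2).
  s_3 = 1 + 1 + 0 + 1 + 0 + 1 + 1 + 0 = 5 ≡ 1 (mod 2).
  s_4 = 0 + 1 + 1 + 1 + 0 + 1 + 0 + 0 = 4 ≡ 0 (mod 2).
s = (0, 0, 1, 0)^T — this equals column 2 of H (binary 0010), so error is at position 2.
Correct: flip bit 2 of r = 011010110011010 to get c = 001010110011010.


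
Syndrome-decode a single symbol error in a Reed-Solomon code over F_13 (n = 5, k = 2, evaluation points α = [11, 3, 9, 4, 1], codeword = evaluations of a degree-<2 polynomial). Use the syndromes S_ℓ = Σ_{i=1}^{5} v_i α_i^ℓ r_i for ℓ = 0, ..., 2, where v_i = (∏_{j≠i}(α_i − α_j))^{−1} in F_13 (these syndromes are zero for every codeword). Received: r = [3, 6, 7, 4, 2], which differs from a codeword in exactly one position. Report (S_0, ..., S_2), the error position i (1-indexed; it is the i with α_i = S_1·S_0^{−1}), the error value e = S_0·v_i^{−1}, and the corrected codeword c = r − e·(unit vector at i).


S = (8, 8, 8), error at position 5, error magnitude e = 5, c = [3, 6, 7, 4, 10].

Step 1: column multipliers v_i = (∏_{j≠i}(α_i − α_j))^{−1} mod 13.
  i = 1 (α = 11): (11−3)(11−9)(11−4)(11−1) = 8·2·7·10 = 1120 ≡ 2, so v_1 = 2^{−1} = 7 (mod 13).
  i = 2 (α = 3): (3−11)(3−9)(3−4)(3−1) = (−8)·(−6)·(−1)·2 = −96 ≡ 8, so v_2 = 8^{−1} = 5 (mod 13).
  i = 3 (α = 9): (9−11)(9−3)(9−4)(9−1) = (−2)·6·5·8 = −480 ≡ 1, so v_3 = 1^{−1} = 1 (mod 13).
  i = 4 (α = 4): (4−11)(4−3)(4−9)(4−1) = (−7)·1·(−5)·3 = 105 ≡ 1, so v_4 = 1^{−1} = 1 (mod 13).
  i = 5 (α = 1): (1−11)(1−3)(1−9)(1−4) = (−10)·(−2)·(−8)·(−3) = 480 ≡ 12, so v_5 = 12^{−1} = 12 (mod 13).
  v = [7, 5, 1, 1, 12].
Step 2: syndromes of r = [3, 6, 7, 4, 2] (all sums mod 13).
  S_0 = Σ v_i r_i = 7·3 + 5·6 + 1·7 + 1·4 + 12·2 = 86 ≡ 8.
  S_1 = Σ v_i α_i r_i = 7·11·3 + 5·3·6 + 1·9·7 + 1·4·4 + 12·1·2 = 424 ≡ 8.
  α_i^2 mod 13 = [4, 9, 3, 3, 1].
  S_2 = Σ v_i α_i^2 r_i = 7·4·3 + 5·9·6 + 1·3·7 + 1·3·4 + 12·1·2 = 411 ≡ 8.
  S = (8, 8, 8) ≠ 0, so r is not a codeword (an error is present).
Step 3: locate the error. For a single error e at position i, S_ℓ = v_i·e·α_i^ℓ, so α_err = S_1/S_0.
  S_0^{−1} = 8^{−1} = 5 (mod 13), so α_err = 8·5 = 40 ≡ 1 = α_5. Error position i = 5.
  Consistency check: S_2/S_1 = 8·5 = 40 ≡ 1 = α_err ✓ (single-error assumption holds).
Step 4: error magnitude e = S_0/v_5 = S_0·∏_{j≠5}(α_5 − α_j) = 8·12 = 96 ≡ 5 (mod 13).
Step 5: correct position 5: c_5 = r_5 − e = 2 − 5 ≡ 10 (mod 13). Hence c = [3, 6, 7, 4, 10].
  Check: interpolating c through the α_i gives m(x) = 12 + 11·x (degree < 2) with m(α_i) = c_i for every i, so c is indeed a codeword.


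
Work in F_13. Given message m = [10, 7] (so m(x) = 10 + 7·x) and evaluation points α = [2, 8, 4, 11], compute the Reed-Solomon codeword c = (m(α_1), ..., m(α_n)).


c = [11, 1, 12, 9]

Message polynomial: m(x) = 10 + 7·x (mod 13).
For each evaluation point α_i, compute m(α_i) mod 13:
  α_1 = 2: Horner steps 7 → 11, so m(2) = 11.
  α_2 = 8: Horner steps 7 → 1, so m(8) = 1.
  α_3 = 4: Horner steps 7 → 12, so m(4) = 12.
  α_4 = 11: Horner steps 7 → 9, so m(11) = 9.
Codeword c = [11, 1, 12, 9] ∈ F_13^4.


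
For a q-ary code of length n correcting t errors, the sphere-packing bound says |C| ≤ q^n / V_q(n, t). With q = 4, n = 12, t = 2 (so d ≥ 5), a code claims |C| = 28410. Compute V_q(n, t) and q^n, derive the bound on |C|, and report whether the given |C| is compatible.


V_q(n, t) = 631, q^n = 16777216, Hamming bound = 26588, |C| = 28410 > bound (violated).

Step 1: Compute V_q(n, t) = Σ_{j=0}^2 C(n, j) (q−1)^j.
  j = 0: C(12,0)·(3)^0 = 1·1 = 1.
  j = 1: C(12,1)·(3)^1 = 12·3 = 36.
  j = 2: C(12,2)·(3)^2 = 66·9 = 594.
  V_q(n, t) = 1 + 36 + 594 = 631.
Step 2: q^n = 4^12 = 16777216.
Step 3: Hamming bound ⌊q^n / V_q(n,t)⌋ = ⌊16777216/631⌋ = 26588.
Step 4: Compare |C| = 28410 to 26588: violated.
The claimed |C| lies above the Hamming bound, so no 4-ary code of length 12 with d ≥ 5 can have 28410 codewords.


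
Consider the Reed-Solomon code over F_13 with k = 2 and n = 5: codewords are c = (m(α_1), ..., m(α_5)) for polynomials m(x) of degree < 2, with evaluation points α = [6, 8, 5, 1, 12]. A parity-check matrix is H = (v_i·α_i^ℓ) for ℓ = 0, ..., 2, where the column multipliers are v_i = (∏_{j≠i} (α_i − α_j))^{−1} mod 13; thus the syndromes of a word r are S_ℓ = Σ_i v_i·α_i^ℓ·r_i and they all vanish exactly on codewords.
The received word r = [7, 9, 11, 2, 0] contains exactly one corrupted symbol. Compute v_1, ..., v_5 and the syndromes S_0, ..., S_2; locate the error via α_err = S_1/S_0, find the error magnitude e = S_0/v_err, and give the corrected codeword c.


S = (10, 11, 3), error at position 3, error magnitude e = 5, c = [7, 9, 6, 2, 0].

Step 1: column multipliers v_i = (∏_{j≠i}(α_i − α_j))^{−1} mod 13.
  i = 1 (α = 6): (6−8)(6−5)(6−1)(6−12) = (−2)·1·5·(−6) = 60 ≡ 8, so v_1 = 8^{−1} = 5 (mod 13).
  i = 2 (α = 8): (8−6)(8−5)(8−1)(8−12) = 2·3·7·(−4) = −168 ≡ 1, so v_2 = 1^{−1} = 1 (mod 13).
  i = 3 (α = 5): (5−6)(5−8)(5−1)(5−12) = (−1)·(−3)·4·(−7) = −84 ≡ 7, so v_3 = 7^{−1} = 2 (mod 13).
  i = 4 (α = 1): (1−6)(1−8)(1−5)(1−12) = (−5)·(−7)·(−4)·(−11) = 1540 ≡ 6, so v_4 = 6^{−1} = 11 (mod 13).
  i = 5 (α = 12): (12−6)(12−8)(12−5)(12−1) = 6·4·7·11 = 1848 ≡ 2, so v_5 = 2^{−1} = 7 (mod 13).
  v = [5, 1, 2, 11, 7].
Step 2: syndromes of r = [7, 9, 11, 2, 0] (all sums mod 13).
  S_0 = Σ v_i r_i = 5·7 + 1·9 + 2·11 + 11·2 + 7·0 = 88 ≡ 10.
  S_1 = Σ v_i α_i r_i = 5·6·7 + 1·8·9 + 2·5·11 + 11·1·2 + 7·12·0 = 414 ≡ 11.
  α_i^2 mod 13 = [10, 12, 12, 1, 1].
  S_2 = Σ v_i α_i^2 r_i = 5·10·7 + 1·12·9 + 2·12·11 + 11·1·2 + 7·1·0 = 744 ≡ 3.
  S = (10, 11, 3) ≠ 0, so r is not a codeword (an error is present).
Step 3: locate the error. For a single error e at position i, S_ℓ = v_i·e·α_i^ℓ, so α_err = S_1/S_0.
  S_0^{−1} = 10^{−1} = 4 (mod 13), so α_err = 11·4 = 44 ≡ 5 = α_3. Error position i = 3.
  Consistency check: S_2/S_1 = 3·6 = 18 ≡ 5 = α_err ✓ (single-error assumption holds).
Step 4: error magnitude e = S_0/v_3 = S_0·∏_{j≠3}(α_3 − α_j) = 10·7 = 70 ≡ 5 (mod 13).
Step 5: correct position 3: c_3 = r_3 − e = 11 − 5 ≡ 6 (mod 13). Hence c = [7, 9, 6, 2, 0].
  Check: interpolating c through the α_i gives m(x) = 1 + 1·x (degree < 2) with m(α_i) = c_i for every i, so c is indeed a codeword.


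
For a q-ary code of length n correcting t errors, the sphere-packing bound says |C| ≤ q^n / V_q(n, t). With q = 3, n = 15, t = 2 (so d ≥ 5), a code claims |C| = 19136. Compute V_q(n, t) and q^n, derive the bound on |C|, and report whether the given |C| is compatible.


V_q(n, t) = 451, q^n = 14348907, Hamming bound = 31815, |C| = 19136 ≤ bound (satisfied).

Step 1: Compute V_q(n, t) = Σ_{j=0}^2 C(n, j) (q−1)^j.
  j = 0: C(15,0)·(2)^0 = 1·1 = 1.
  j = 1: C(15,1)·(2)^1 = 15·2 = 30.
  j = 2: C(15,2)·(2)^2 = 105·4 = 420.
  V_q(n, t) = 1 + 30 + 420 = 451.
Step 2: q^n = 3^15 = 14348907.
Step 3: Hamming bound ⌊q^n / V_q(n,t)⌋ = ⌊14348907/451⌋ = 31815.
Step 4: Compare |C| = 19136 to 31815: satisfied.
The claimed |C| lies below the Hamming bound.


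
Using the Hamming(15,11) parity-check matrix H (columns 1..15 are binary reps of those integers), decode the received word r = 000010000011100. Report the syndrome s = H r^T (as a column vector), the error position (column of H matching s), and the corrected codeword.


s = (1, 1, 1, 1)^T, error position = 15, corrected codeword c = 000010000011101

Compute s = H r^T mod 2 one row at a time:
  s_1 = 0 + 0 + 0 + 1 + 1 + 1 + 0 + 0 = 3 ≡ 1 (mod 2).
  s_2 = 0 + 1 + 0 + 0 + 1 + 1 + 0 + 0 = 3 ≡ 1 (mod 2).
  s_3 = 0 + 0 + 0 + 0 + 0 + 1 + 0 + 0 = 1 ≡ 1 (mod 2).
  s_4 = 0 + 0 + 1 + 0 + 0 + 1 + 1 + 0 = 3 ≡ 1 (mod 2).
s = (1, 1, 1, 1)^T — this equals column 15 of H (binary 1111), so error is at position 15.
Correct: flip bit 15 of r = 000010000011100 to get c = 000010000011101.


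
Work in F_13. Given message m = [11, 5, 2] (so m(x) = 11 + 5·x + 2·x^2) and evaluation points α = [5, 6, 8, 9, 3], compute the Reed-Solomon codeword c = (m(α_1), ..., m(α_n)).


c = [8, 9, 10, 10, 5]

Message polynomial: m(x) = 11 + 5·x + 2·x^2 (mod 13).
For each evaluation point α_i, compute m(α_i) mod 13:
  α_1 = 5: Horner steps 2 → 2 → 8, so m(5) = 8.
  α_2 = 6: Horner steps 2 → 4 → 9, so m(6) = 9.
  α_3 = 8: Horner steps 2 → 8 → 10, so m(8) = 10.
  α_4 = 9: Horner steps 2 → 10 → 10, so m(9) = 10.
  α_5 = 3: Horner steps 2 → 11 → 5, so m(3) = 5.
Codeword c = [8, 9, 10, 10, 5] ∈ F_13^5.


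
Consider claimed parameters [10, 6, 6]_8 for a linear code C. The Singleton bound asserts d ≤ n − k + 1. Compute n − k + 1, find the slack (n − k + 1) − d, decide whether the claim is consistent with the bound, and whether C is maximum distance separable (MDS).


Singleton RHS = n − k + 1 = 5, slack = -1, bound violated (no such code; not MDS).

Singleton bound: d ≤ n − k + 1.
Here n = 10, k = 6, so n − k + 1 = 5.
Given d = 6, check d ≤ 5: NO.
Slack = (n − k + 1) − d = -1.
The slack is negative: d = 6 exceeds n − k + 1 = 5 by 1, so the Singleton bound is violated and no linear [10, 6, 6]_8 code can exist. In particular it is not MDS (MDS requires d = n − k + 1 exactly).
Description: the claimed parameters are [10, 6, 6]_8; such a code would be impossible (violates the Singleton bound).


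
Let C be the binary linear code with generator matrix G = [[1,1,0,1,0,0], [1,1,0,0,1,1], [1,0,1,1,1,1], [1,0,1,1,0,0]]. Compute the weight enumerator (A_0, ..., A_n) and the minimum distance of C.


Weight distribution: A_0 = 1, A_1 = 1, A_2 = 4, A_3 = 4, A_4 = 3, A_5 = 3. Minimum distance d = 1.

Enumerate all 2^4 = 16 messages m ∈ F_2^4.
For each, compute codeword c = mG in F_2^6, then tally its weight.
  m = 0000 → c = 000000, weight = 0.
  m = 1000 → c = 110100, weight = 3.
  m = 0100 → c = 110011, weight = 4.
  m = 1100 → c = 000111, weight = 3.
  m = 0010 → c = 101111, weight = 5.
  m = 1010 → c = 011011, weight = 4.
  m = 0110 → c = 011100, weight = 3.
  m = 1110 → c = 101000, weight = 2.
  m = 0001 → c = 101100, weight = 3.
  m = 1001 → c = 011000, weight = 2.
  m = 0101 → c = 011111, weight = 5.
  m = 1101 → c = 101011, weight = 4.
  m = 0011 → c = 000011, weight = 2.
  m = 1011 → c = 110111, weight = 5.
  m = 0111 → c = 110000, weight = 2.
  m = 1111 → c = 000100, weight = 1.
Tally weights:
  weight 0: 1 codewords.
  weight 1: 1 codewords.
  weight 2: 4 codewords.
  weight 3: 4 codewords.
  weight 4: 3 codewords.
  weight 5: 3 codewords.
Minimum distance d = smallest w > 0 with A_w > 0 = 1.
Sanity: Σ A_w = 16 = 2^4 = 16 ✓.


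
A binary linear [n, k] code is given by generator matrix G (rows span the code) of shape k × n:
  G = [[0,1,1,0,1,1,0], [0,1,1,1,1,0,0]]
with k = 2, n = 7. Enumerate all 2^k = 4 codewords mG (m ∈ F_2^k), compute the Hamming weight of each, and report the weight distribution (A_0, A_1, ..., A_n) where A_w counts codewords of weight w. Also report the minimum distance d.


Weight distribution: A_0 = 1, A_2 = 1, A_4 = 2. Minimum distance d = 2.

Enumerate all 2^2 = 4 messages m ∈ F_2^2.
For each, compute codeword c = mG in F_2^7, then tally its weight.
  m = 00 → c = 0000000, weight = 0.
  m = 10 → c = 0110110, weight = 4.
  m = 01 → c = 0111100, weight = 4.
  m = 11 → c = 0001010, weight = 2.
Tally weights:
  weight 0: 1 codewords.
  weight 2: 1 codewords.
  weight 4: 2 codewords.
Minimum distance d = smallest w > 0 with A_w > 0 = 2.
Sanity: Σ A_w = 4 = 2^2 = 4 ✓.


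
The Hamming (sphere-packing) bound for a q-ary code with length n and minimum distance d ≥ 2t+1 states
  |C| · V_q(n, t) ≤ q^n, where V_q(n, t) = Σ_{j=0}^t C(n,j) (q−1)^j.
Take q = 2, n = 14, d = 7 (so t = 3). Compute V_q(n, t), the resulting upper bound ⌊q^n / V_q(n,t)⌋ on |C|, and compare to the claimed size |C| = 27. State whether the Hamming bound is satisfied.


V_q(n, t) = 470, q^n = 16384, Hamming bound = 34, |C| = 27 ≤ bound (satisfied).

Step 1: Compute V_q(n, t) = Σ_{j=0}^3 C(n, j) (q−1)^j.
  j = 0: C(14,0)·(1)^0 = 1·1 = 1.
  j = 1: C(14,1)·(1)^1 = 14·1 = 14.
  j = 2: C(14,2)·(1)^2 = 91·1 = 91.
  j = 3: C(14,3)·(1)^3 = 364·1 = 364.
  V_q(n, t) = 1 + 14 + 91 + 364 = 470.
Step 2: q^n = 2^14 = 16384.
Step 3: Hamming bound ⌊q^n / V_q(n,t)⌋ = ⌊16384/470⌋ = 34.
Step 4: Compare |C| = 27 to 34: satisfied.
The claimed |C| lies below the Hamming bound.


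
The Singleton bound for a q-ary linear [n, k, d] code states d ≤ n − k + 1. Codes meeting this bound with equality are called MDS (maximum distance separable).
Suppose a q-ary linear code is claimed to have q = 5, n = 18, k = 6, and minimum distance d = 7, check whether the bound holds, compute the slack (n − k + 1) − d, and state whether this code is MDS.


Singleton RHS = n − k + 1 = 13, slack = 6, bound satisfied, not MDS.

Singleton bound: d ≤ n − k + 1.
Here n = 18, k = 6, so n − k + 1 = 13.
Given d = 7, check d ≤ 13: YES.
Slack = (n − k + 1) − d = 6.
The code is NOT MDS (slack = 6 > 0).
Description: the claimed parameters are [18, 6, 7]_5; such a code would be non-MDS.


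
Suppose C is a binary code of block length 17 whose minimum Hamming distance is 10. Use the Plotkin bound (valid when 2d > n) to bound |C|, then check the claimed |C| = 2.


Plotkin bound M ≤ 6; given |C| = 2 ≤ bound (satisfied).

Check applicability: 2d = 20, n = 17.
2d − n = 3 > 0, so Plotkin applies.
Compute d/(2d−n) = 10/3 ≈ 3.3333.
⌊d/(2d−n)⌋ = 3.
Plotkin bound: M ≤ 2·3 = 6.
Given |C| = 2, check: satisfied.
This |C| is below the Plotkin bound.


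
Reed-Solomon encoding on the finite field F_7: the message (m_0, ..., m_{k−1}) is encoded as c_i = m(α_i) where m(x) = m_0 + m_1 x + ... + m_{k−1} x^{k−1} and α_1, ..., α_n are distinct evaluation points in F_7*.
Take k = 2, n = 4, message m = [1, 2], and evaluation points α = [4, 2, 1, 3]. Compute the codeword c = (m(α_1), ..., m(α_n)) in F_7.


c = [2, 5, 3, 0]

Message polynomial: m(x) = 1 + 2·x (mod 7).
For each evaluation point α_i, compute m(α_i) mod 7:
  α_1 = 4: Horner steps 2 → 2, so m(4) = 2.
  α_2 = 2: Horner steps 2 → 5, so m(2) = 5.
  α_3 = 1: Horner steps 2 → 3, so m(1) = 3.
  α_4 = 3: Horner steps 2 → 0, so m(3) = 0.
Codeword c = [2, 5, 3, 0] ∈ F_7^4.


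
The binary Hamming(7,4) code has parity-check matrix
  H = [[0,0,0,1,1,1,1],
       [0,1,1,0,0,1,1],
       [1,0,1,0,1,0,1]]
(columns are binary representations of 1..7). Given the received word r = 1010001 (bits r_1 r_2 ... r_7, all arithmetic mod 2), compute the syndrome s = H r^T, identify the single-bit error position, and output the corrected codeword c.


s = (1, 0, 1)^T, error position = 5, corrected codeword c = 1010101

Compute s = H r^T mod 2 one row at a time:
  s_1 = 0 + 0 + 0 + 1 = 1 ≡ 1 (mod 2).
  s_2 = 0 + 1 + 0 + 1 = 2 ≡ 0 (mod 2).
  s_3 = 1 + 1 + 0 + 1 = 3 ≡ 1 (mod 2).
s = (1, 0, 1)^T — this equals column 5 of H (binary 101), so error is at position 5.
Correct: flip bit 5 of r = 1010001 to get c = 1010101.


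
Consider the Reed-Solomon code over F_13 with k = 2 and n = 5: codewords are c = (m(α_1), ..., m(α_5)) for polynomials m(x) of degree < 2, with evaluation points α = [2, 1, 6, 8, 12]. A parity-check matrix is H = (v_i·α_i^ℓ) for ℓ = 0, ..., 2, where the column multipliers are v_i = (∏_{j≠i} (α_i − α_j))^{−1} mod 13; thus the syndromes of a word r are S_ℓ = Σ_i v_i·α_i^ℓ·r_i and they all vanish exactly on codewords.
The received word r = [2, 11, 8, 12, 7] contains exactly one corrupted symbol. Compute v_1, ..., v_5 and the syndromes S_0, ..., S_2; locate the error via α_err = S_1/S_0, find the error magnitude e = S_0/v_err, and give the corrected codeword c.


S = (4, 8, 3), error at position 1, error magnitude e = 2, c = [0, 11, 8, 12, 7].

Step 1: column multipliers v_i = (∏_{j≠i}(α_i − α_j))^{−1} mod 13.
  i = 1 (α = 2): (2−1)(2−6)(2−8)(2−12) = 1·(−4)·(−6)·(−10) = −240 ≡ 7, so v_1 = 7^{−1} = 2 (mod 13).
  i = 2 (α = 1): (1−2)(1−6)(1−8)(1−12) = (−1)·(−5)·(−7)·(−11) = 385 ≡ 8, so v_2 = 8^{−1} = 5 (mod 13).
  i = 3 (α = 6): (6−2)(6−1)(6−8)(6−12) = 4·5·(−2)·(−6) = 240 ≡ 6, so v_3 = 6^{−1} = 11 (mod 13).
  i = 4 (α = 8): (8−2)(8−1)(8−6)(8−12) = 6·7·2·(−4) = −336 ≡ 2, so v_4 = 2^{−1} = 7 (mod 13).
  i = 5 (α = 12): (12−2)(12−1)(12−6)(12−8) = 10·11·6·4 = 2640 ≡ 1, so v_5 = 1^{−1} = 1 (mod 13).
  v = [2, 5, 11, 7, 1].
Step 2: syndromes of r = [2, 11, 8, 12, 7] (all sums mod 13).
  S_0 = Σ v_i r_i = 2·2 + 5·11 + 11·8 + 7·12 + 1·7 = 238 ≡ 4.
  S_1 = Σ v_i α_i r_i = 2·2·2 + 5·1·11 + 11·6·8 + 7·8·12 + 1·12·7 = 1347 ≡ 8.
  α_i^2 mod 13 = [4, 1, 10, 12, 1].
  S_2 = Σ v_i α_i^2 r_i = 2·4·2 + 5·1·11 + 11·10·8 + 7·12·12 + 1·1·7 = 1966 ≡ 3.
  S = (4, 8, 3) ≠ 0, so r is not a codeword (an error is present).
Step 3: locate the error. For a single error e at position i, S_ℓ = v_i·e·α_i^ℓ, so α_err = S_1/S_0.
  S_0^{−1} = 4^{−1} = 10 (mod 13), so α_err = 8·10 = 80 ≡ 2 = α_1. Error position i = 1.
  Consistency check: S_2/S_1 = 3·5 = 15 ≡ 2 = α_err ✓ (single-error assumption holds).
Step 4: error magnitude e = S_0/v_1 = S_0·∏_{j≠1}(α_1 − α_j) = 4·7 = 28 ≡ 2 (mod 13).
Step 5: correct position 1: c_1 = r_1 − e = 2 − 2 ≡ 0 (mod 13). Hence c = [0, 11, 8, 12, 7].
  Check: interpolating c through the α_i gives m(x) = 9 + 2·x (degree < 2) with m(α_i) = c_i for every i, so c is indeed a codeword.


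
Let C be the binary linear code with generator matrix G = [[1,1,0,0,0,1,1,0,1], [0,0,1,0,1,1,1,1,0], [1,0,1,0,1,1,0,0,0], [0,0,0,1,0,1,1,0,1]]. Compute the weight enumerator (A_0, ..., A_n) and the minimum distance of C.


Weight distribution: A_0 = 1, A_3 = 2, A_4 = 4, A_5 = 6, A_6 = 2, A_8 = 1. Minimum distance d = 3.

Enumerate all 2^4 = 16 messages m ∈ F_2^4.
For each, compute codeword c = mG in F_2^9, then tally its weight.
  m = 0000 → c = 000000000, weight = 0.
  m = 1000 → c = 110001101, weight = 5.
  m = 0100 → c = 001011110, weight = 5.
  m = 1100 → c = 111010011, weight = 6.
  m = 0010 → c = 101011000, weight = 4.
  m = 1010 → c = 011010101, weight = 5.
  m = 0110 → c = 100000110, weight = 3.
  m = 1110 → c = 010001011, weight = 4.
  m = 0001 → c = 000101101, weight = 4.
  m = 1001 → c = 110100000, weight = 3.
  m = 0101 → c = 001110011, weight = 5.
  m = 1101 → c = 111111110, weight = 8.
  m = 0011 → c = 101110101, weight = 6.
  m = 1011 → c = 011111000, weight = 5.
  m = 0111 → c = 100101011, weight = 5.
  m = 1111 → c = 010100110, weight = 4.
Tally weights:
  weight 0: 1 codewords.
  weight 3: 2 codewords.
  weight 4: 4 codewords.
  weight 5: 6 codewords.
  weight 6: 2 codewords.
  weight 8: 1 codewords.
Minimum distance d = smallest w > 0 with A_w > 0 = 3.
Sanity: Σ A_w = 16 = 2^4 = 16 ✓.
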